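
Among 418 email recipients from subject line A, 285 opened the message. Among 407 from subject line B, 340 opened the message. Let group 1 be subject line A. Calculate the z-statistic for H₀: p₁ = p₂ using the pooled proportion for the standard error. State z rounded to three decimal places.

p̂₁ = 285/418 = 0.68182, p̂₂ = 340/407 = 0.83538.
Pooled p̂ = (285+340)/(418+407) = 625/825 = 0.75758.
SE = √[p̂(1−p̂)(1/n₁+1/n₂)] = √[0.75758·0.24242·(1/418+1/407)] ≈ 0.029843.
z = (p̂₁ − p̂₂)/SE = (0.68182 − 0.83538)/0.029843 = -0.15356/0.029843 = -5.146.

z = -5.146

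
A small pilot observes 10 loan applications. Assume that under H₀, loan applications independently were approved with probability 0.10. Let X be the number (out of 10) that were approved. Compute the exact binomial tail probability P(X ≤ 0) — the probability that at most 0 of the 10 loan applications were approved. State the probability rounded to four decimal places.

P = 0.3487

X is binomial with n = 10 and p = 0.10.
P(X ≤ 0) = C(10,0)·0.10^0·0.90^10.
= 0.348678 = 0.3487.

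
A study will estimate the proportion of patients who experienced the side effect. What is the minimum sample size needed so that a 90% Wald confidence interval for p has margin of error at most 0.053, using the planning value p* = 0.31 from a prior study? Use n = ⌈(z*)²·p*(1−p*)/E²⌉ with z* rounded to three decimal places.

For 90% confidence, z* = 1.645.
p*(1−p*) = 0.31·0.69 = 0.2139.
Required n before rounding: 2.706025 × 0.2139 / 0.053² = 206.059.
⌈206.059⌉ = 207.

n = 207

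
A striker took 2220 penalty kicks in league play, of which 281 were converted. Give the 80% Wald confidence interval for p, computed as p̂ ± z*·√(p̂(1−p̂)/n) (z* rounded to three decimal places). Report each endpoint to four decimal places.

The sample proportion is 281/2220 = 0.12658.
SE = √(p̂(1−p̂)/n) = √(0.110555/2220) = 0.007057.
For 80% confidence, z* = 1.282.
Margin = 1.282·0.007057 = 0.00905.
Interval: 0.12658 ± 0.00905 → (0.1175, 0.1356).

(0.1175, 0.1356)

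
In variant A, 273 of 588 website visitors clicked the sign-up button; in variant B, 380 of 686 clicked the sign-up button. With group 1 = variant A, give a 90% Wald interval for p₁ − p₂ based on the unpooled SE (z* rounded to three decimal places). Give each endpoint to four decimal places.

(-0.1357, -0.0436)

p̂₁ = 273/588 = 0.46429, p̂₂ = 380/686 = 0.55394; p̂₁ − p̂₂ = -0.08965.
SE = √(0.000423001 + 0.000360191) = √0.000783192 = 0.027986.
The 90% critical value is z* = 1.645. Margin of error = 0.04604.
Interval: -0.08965 ± 0.04604 → (-0.1357, -0.0436).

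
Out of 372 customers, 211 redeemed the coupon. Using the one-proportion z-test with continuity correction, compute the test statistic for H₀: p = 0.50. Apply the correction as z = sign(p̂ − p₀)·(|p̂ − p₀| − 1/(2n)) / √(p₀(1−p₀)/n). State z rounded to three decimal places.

z = 2.541

The sample proportion is 211/372 = 0.56720. p̂ − p₀ = 0.067204.
1/(2n) = 0.001344.
Corrected numerator: |0.067204| − 0.001344 = 0.065860.
Under H₀, SE = √(p₀(1−p₀)/n) = √(0.50·0.50/372) = √0.000672043 = 0.025924.
z = +0.065860/0.025924 = 2.541.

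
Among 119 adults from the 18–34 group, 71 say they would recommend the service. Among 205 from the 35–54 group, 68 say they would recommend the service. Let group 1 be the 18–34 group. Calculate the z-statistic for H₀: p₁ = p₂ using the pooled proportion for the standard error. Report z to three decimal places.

Sample proportions: p̂₁ = 71/119 = 0.59664 and p̂₂ = 68/205 = 0.33171.
Pooling: p̂ = 139/324 = 0.42901.
SE = √[p̂(1−p̂)(1/n₁+1/n₂)] = √[0.42901·0.57099·(1/119+1/205)] ≈ 0.057039.
z = 0.26493/0.057039 = 4.645.

z = 4.645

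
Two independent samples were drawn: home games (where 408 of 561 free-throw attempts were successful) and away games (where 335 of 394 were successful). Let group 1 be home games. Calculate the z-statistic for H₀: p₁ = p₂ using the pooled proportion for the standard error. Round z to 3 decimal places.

Sample proportions: p̂₁ = 408/561 = 0.72727 and p̂₂ = 335/394 = 0.85025.
Pooling: p̂ = 743/955 = 0.77801.
SE = √[p̂(1−p̂)(1/n₁+1/n₂)] = √[0.77801·0.22199·(1/561+1/394)] ≈ 0.027317.
z = (p̂₁ − p̂₂)/SE = (0.72727 − 0.85025)/0.027317 = -0.12298/0.027317 = -4.502.

z = -4.502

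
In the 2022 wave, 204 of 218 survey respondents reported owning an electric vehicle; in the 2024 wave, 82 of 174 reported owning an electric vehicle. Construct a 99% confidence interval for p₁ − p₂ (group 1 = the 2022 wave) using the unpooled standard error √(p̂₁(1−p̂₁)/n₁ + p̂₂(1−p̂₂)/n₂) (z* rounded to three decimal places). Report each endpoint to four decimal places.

(0.3581, 0.5710)

p̂₁ = 204/218 = 0.93578, p̂₂ = 82/174 = 0.47126; p̂₁ − p̂₂ = 0.46452.
Unpooled SE = √(p̂₁(1−p̂₁)/n₁ + p̂₂(1−p̂₂)/n₂) = √(0.000275670 + 0.001432036) = 0.041324.
The 99% critical value is z* = 2.576. Margin = 2.576·0.041324 = 0.10645.
CI: 0.46452 ± 0.10645 = (0.3581, 0.5710).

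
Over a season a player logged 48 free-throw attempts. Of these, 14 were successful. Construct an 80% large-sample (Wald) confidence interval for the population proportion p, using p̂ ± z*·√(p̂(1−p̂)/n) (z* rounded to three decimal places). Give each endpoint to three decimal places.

(0.208, 0.376)

p̂ = 14/48 = 0.29167.
Standard error of p̂: √(0.206597/48) = √0.004304109 = 0.065606.
The 80% critical value is z* = 1.282.
Margin = 1.282·0.065606 = 0.08411.
Interval: 0.29167 ± 0.08411 → (0.208, 0.376).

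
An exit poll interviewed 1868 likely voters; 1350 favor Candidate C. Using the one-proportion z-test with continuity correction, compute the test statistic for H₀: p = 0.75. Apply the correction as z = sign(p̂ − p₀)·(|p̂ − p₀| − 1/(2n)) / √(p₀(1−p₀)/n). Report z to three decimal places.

z = -2.698

Sample proportion p̂ = 1350/1868 = 0.72270. p̂ − p₀ = -0.027302.
Continuity correction 1/(2n) = 1/3736 = 0.000268.
Corrected numerator: |-0.027302| − 0.000268 = 0.027034.
SE₀ = √(0.75·0.25/1868) = 0.010019.
z = −0.027034/0.010019 = -2.698.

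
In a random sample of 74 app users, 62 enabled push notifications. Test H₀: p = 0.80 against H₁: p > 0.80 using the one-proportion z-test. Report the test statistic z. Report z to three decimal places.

Sample proportion p̂ = 62/74 = 0.83784.
Under H₀, SE = √(p₀(1−p₀)/n) = √(0.80·0.20/74) = √0.002162162 = 0.046499.
z = (0.83784 − 0.80)/0.046499 = 0.03784/0.046499 = 0.814.

z = 0.814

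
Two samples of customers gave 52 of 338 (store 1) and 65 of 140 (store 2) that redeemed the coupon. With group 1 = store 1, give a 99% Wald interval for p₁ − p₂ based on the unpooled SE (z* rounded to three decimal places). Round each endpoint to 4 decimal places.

(-0.4302, -0.1907)

p̂₁ = 52/338 = 0.15385, p̂₂ = 65/140 = 0.46429; p̂₁ − p̂₂ = -0.31044.
SE = √(0.000385141 + 0.001776603) = √0.002161744 = 0.046495.
z* = 2.576 at the 99% level. Margin = 2.576·0.046495 = 0.11977.
Interval: -0.31044 ± 0.11977 → (-0.4302, -0.1907).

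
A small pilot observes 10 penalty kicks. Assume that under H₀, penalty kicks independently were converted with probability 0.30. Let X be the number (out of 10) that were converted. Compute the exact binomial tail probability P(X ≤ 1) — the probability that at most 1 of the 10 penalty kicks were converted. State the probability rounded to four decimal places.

X ~ Binomial(n=10, p=0.30).
P(X ≤ 1) = C(10,0)·0.30^0·0.70^10 + C(10,1)·0.30^1·0.70^9.
= 0.028248 + 0.121061 = 0.1493.

P = 0.1493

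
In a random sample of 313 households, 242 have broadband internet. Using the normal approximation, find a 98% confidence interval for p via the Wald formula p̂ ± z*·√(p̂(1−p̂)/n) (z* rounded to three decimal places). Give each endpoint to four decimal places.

With x = 242 successes in n = 313, p̂ = 0.77316.
Standard error of p̂: √(0.175382/313) = √0.000560326 = 0.023671.
The 98% critical value is z* = 2.326.
Margin of error: 2.326 × 0.023671 = 0.05506.
So the interval runs from 0.7181 to 0.8282.

(0.7181, 0.8282)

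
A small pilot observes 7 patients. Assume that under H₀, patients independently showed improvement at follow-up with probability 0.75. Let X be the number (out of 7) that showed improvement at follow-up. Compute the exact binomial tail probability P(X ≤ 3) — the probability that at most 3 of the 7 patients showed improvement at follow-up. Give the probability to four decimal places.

P = 0.0706

X ~ Binomial(n=7, p=0.75).
P(X ≤ 3) = C(7,0)·0.75^0·0.25^7 + C(7,1)·0.75^1·0.25^6 + C(7,2)·0.75^2·0.25^5 + C(7,3)·0.75^3·0.25^4.
= 0.000061 + 0.001282 + 0.011536 + 0.057678 = 0.0706.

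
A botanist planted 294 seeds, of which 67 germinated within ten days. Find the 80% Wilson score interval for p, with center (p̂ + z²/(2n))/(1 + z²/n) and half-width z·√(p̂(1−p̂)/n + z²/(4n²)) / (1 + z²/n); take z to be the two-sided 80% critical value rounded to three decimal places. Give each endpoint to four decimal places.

p̂ = 67/294 = 0.22789; z = 1.282, so z² = 1.643524.
1 + z²/n = 1.005590.
Center = (0.22789 + 0.002795)/1.005590 = 0.22940.
Radicand: p̂(1−p̂)/n + z²/(4n²) = 0.000598492 + 0.000004754 = 0.000603246.
Half-width = 1.282·√0.000603246/1.005590 = 0.03131.
CI: 0.22940 ± 0.03131 = (0.1981, 0.2607).

(0.1981, 0.2607)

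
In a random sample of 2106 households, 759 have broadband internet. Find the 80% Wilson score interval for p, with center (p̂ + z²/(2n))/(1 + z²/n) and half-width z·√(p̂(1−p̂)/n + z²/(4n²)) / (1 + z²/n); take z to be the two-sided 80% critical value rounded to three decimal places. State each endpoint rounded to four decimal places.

p̂ = 759/2106 = 0.36040; z = 1.282, so z² = 1.643524.
1 + z²/n = 1.000780.
Adjusted center: (0.36040 + z²/(2n))/1.000780 = 0.36051.
Radicand: p̂(1−p̂)/n + z²/(4n²) = 0.000109455 + 0.000000093 = 0.000109548.
Half-width = 1.282·√0.000109548/1.000780 = 0.01341.
CI: 0.36051 ± 0.01341 = (0.3471, 0.3739).

(0.3471, 0.3739)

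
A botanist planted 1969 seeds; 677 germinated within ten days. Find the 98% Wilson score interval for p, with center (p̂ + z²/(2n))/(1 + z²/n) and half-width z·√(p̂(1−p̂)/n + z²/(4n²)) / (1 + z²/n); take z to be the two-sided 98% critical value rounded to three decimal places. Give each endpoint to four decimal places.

Here p̂ = 677/1969 = 0.34383 and z = 2.326 (z² = 5.410276).
1 + z²/n = 1.002748.
Center = (0.34383 + 0.001374)/1.002748 = 0.34426.
Radicand: p̂(1−p̂)/n + z²/(4n²) = 0.000114581 + 0.000000349 = 0.000114930.
Half-width = 2.326·√0.000114930/1.002748 = 0.02487.
Interval: 0.34426 ± 0.02487 → (0.3194, 0.3691).

(0.3194, 0.3691)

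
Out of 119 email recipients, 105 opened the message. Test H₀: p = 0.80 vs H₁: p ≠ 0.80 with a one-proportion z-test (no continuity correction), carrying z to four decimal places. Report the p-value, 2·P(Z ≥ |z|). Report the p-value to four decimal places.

With x = 105 successes in n = 119, p̂ = 0.88235.
SE₀ = √(0.80·0.20/119) = 0.036668.
Test statistic (full precision, shown to 4 dp): z = (105/119 − 0.80)/SE₀ ≈ 2.2459.
p-value = 2·P(Z ≥ |z|) with z = 2.2459 → 0.0247.

p-value = 0.0247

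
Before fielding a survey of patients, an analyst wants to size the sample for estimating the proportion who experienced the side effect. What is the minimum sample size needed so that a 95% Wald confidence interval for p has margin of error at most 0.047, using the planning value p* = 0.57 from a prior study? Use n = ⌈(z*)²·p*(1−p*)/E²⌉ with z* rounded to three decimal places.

n = 427

For 95% confidence, z* = 1.960.
p*(1−p*) = 0.2451.
(z*)²·p*(1−p*)/E² = 3.841600·0.2451/0.002209 = 426.245.
⌈426.245⌉ = 427.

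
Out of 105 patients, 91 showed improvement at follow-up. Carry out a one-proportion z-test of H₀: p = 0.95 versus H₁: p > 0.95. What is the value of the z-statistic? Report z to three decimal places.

The sample proportion is 91/105 = 0.86667.
Null standard error: √(0.95·0.05/105) = √0.000452381 = 0.021269.
Test statistic: z = -0.08333/0.021269 = -3.918.

z = -3.918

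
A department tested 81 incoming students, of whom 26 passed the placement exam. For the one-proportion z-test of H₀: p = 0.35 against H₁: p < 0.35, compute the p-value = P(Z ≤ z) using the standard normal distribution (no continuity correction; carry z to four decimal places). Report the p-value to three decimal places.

p-value = 0.292

With x = 26 successes in n = 81, p̂ = 0.32099.
Under H₀, SE = √(p₀(1−p₀)/n) = √(0.35·0.65/81) = √0.002808642 = 0.052997.
Test statistic (full precision, shown to 4 dp): z = (26/81 − 0.35)/SE₀ ≈ -0.5474.
From the standard normal, P(Z ≤ z) = 0.292.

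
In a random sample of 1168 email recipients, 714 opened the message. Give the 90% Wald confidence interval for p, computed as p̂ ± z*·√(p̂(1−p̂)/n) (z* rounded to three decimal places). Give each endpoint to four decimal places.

(0.5878, 0.6348)

The sample proportion is 714/1168 = 0.61130.
SE(p̂) = √(0.61130·0.38870/1168) = 0.014263.
For 90% confidence, z* = 1.645.
Margin = 1.645·0.014263 = 0.02346.
Interval: 0.61130 ± 0.02346 → (0.5878, 0.6348).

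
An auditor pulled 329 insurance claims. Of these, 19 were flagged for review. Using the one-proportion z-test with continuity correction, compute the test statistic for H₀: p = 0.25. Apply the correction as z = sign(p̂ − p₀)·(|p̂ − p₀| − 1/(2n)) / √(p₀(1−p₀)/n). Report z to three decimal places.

With x = 19 successes in n = 329, p̂ = 0.05775. p̂ − p₀ = -0.192249.
1/(2n) = 0.001520.
Corrected numerator: |-0.192249| − 0.001520 = 0.190729.
Under H₀, SE = √(p₀(1−p₀)/n) = √(0.25·0.75/329) = √0.000569909 = 0.023873.
z = −0.190729/0.023873 = -7.989.

z = -7.989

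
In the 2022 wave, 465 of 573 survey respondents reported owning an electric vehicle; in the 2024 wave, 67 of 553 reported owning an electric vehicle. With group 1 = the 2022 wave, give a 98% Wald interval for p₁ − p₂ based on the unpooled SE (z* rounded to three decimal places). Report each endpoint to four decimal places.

(0.6405, 0.7402)

p̂₁ = 465/573 = 0.81152, p̂₂ = 67/553 = 0.12116; p̂₁ − p̂₂ = 0.69036.
Unpooled SE = √(p̂₁(1−p̂₁)/n₁ + p̂₂(1−p̂₂)/n₂) = √(0.000266939 + 0.000192547) = 0.021436.
For 98% confidence, z* = 2.326. Margin of error = 0.04986.
So the interval runs from 0.6405 to 0.7402.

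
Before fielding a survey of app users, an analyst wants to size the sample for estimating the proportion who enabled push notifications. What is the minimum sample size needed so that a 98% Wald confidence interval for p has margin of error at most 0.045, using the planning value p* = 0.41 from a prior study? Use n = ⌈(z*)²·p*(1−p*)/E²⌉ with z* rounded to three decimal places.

n = 647

The 98% critical value is z* = 2.326.
p*(1−p*) = 0.2419.
Required n before rounding: 5.410276 × 0.2419 / 0.045² = 646.294.
Rounding up, n = 647.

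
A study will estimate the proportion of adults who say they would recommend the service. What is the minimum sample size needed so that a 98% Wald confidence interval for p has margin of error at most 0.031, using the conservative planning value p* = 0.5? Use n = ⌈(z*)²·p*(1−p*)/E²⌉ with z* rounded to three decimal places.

For 98% confidence, z* = 2.326.
p*(1−p*) = 0.2500.
Required n before rounding: 5.410276 × 0.2500 / 0.031² = 1407.460.
⌈1407.460⌉ = 1408.

n = 1408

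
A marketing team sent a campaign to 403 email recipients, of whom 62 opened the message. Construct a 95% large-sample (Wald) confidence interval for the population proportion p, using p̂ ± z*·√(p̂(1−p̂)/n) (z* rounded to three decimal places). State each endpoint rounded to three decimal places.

(0.119, 0.189)

The sample proportion is 62/403 = 0.15385.
SE(p̂) = √(0.15385·0.84615/403) = 0.017973.
The 95% critical value is z* = 1.960.
Margin of error: 1.960 × 0.017973 = 0.03523.
CI: 0.15385 ± 0.03523 = (0.119, 0.189).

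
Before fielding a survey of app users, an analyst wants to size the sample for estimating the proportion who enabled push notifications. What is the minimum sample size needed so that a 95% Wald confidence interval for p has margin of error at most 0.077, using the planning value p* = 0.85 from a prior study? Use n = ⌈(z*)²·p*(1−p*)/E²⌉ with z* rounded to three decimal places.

For 95% confidence, z* = 1.960.
p*(1−p*) = 0.85·0.15 = 0.1275.
(z*)²·p*(1−p*)/E² = 3.841600·0.1275/0.005929 = 82.612.
⌈82.612⌉ = 83.

n = 83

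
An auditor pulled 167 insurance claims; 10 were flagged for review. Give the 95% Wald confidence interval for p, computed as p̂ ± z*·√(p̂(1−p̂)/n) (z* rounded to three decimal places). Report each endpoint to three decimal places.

Sample proportion p̂ = 10/167 = 0.05988.
Standard error of p̂: √(0.056295/167) = √0.000337093 = 0.018360.
z* = 1.960 at the 95% level.
Margin of error: 1.960 × 0.018360 = 0.03599.
CI: 0.05988 ± 0.03599 = (0.024, 0.096).

(0.024, 0.096)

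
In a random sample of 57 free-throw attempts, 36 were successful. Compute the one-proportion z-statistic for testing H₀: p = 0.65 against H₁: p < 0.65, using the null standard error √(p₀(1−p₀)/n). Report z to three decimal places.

p̂ = 36/57 = 0.63158.
Null standard error: √(0.65·0.35/57) = √0.003991228 = 0.063176.
Test statistic: z = -0.01842/0.063176 = -0.292.

z = -0.292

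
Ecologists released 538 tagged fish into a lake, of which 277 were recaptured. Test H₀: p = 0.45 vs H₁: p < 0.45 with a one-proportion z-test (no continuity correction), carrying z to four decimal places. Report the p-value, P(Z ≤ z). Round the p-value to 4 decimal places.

The sample proportion is 277/538 = 0.51487.
Null standard error: √(0.45·0.55/538) = √0.000460037 = 0.021448.
Test statistic (full precision, shown to 4 dp): z = (277/538 − 0.45)/SE₀ ≈ 3.0245.
p-value = P(Z ≤ z) with z = 3.0245 → 0.9988.

p-value = 0.9988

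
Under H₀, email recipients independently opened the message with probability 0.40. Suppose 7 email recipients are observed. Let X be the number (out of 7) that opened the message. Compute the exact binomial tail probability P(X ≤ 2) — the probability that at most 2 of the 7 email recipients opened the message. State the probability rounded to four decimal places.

P = 0.4199

X ~ Binomial(n=7, p=0.40).
P(X ≤ 2) = C(7,0)·0.40^0·0.60^7 + C(7,1)·0.40^1·0.60^6 + C(7,2)·0.40^2·0.60^5.
= 0.027994 + 0.130637 + 0.261274 = 0.4199.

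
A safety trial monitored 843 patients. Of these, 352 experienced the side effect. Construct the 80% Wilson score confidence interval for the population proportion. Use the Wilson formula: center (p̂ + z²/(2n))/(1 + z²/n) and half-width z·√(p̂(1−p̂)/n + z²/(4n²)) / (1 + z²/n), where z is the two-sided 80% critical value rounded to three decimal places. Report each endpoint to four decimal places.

(0.3960, 0.4395)

Here p̂ = 352/843 = 0.41756 and z = 1.282 (z² = 1.643524).
1 + z²/n = 1.001950.
Adjusted center: (0.41756 + z²/(2n))/1.001950 = 0.41772.
Radicand: p̂(1−p̂)/n + z²/(4n²) = 0.000288497 + 0.000000578 = 0.000289075.
Half-width = z·√(radicand)/denom = 1.282·0.017002/1.001950 = 0.02175.
So the interval runs from 0.3960 to 0.4395.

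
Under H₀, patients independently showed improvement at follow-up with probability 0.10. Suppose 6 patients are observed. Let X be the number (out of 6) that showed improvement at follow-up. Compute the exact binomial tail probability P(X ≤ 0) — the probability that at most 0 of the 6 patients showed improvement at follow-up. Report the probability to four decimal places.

P = 0.5314

X ~ Binomial(n=6, p=0.10).
P(X ≤ 0) = C(6,0)·0.10^0·0.90^6.
= 0.531441 = 0.5314.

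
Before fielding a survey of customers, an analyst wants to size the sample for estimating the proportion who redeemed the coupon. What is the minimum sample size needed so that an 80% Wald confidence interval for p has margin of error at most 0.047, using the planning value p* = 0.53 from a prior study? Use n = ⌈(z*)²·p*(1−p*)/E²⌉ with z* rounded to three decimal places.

z* = 1.282 at the 80% level.
p*(1−p*) = 0.53·0.47 = 0.2491.
(z*)²·p*(1−p*)/E² = 1.643524·0.2491/0.002209 = 185.334.
⌈185.334⌉ = 186.

n = 186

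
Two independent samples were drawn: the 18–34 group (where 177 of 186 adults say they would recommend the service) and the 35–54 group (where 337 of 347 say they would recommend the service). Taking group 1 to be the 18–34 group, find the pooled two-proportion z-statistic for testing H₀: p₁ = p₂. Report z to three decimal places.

z = -1.161

p̂₁ = 177/186 = 0.95161, p̂₂ = 337/347 = 0.97118.
Pooled p̂ = (177+337)/(186+347) = 514/533 = 0.96435.
SE = √[p̂(1−p̂)(1/n₁+1/n₂)] = √[0.96435·0.03565·(1/186+1/347)] ≈ 0.016849.
z = (p̂₁ − p̂₂)/SE = (0.95161 − 0.97118)/0.016849 = -0.01957/0.016849 = -1.161.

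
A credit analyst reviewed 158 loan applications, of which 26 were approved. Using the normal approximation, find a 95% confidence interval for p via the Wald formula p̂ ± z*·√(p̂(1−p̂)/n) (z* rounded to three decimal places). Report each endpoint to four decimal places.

(0.1067, 0.2224)

p̂ = 26/158 = 0.16456.
SE = √(p̂(1−p̂)/n) = √(0.137478/158) = 0.029498.
z* = 1.960 at the 95% level.
Margin of error: 1.960 × 0.029498 = 0.05782.
Interval: 0.16456 ± 0.05782 → (0.1067, 0.2224).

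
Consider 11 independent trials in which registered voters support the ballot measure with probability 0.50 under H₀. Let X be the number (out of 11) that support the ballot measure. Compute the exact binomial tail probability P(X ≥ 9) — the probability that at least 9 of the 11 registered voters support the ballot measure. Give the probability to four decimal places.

X ~ Binomial(n=11, p=0.50).
P(X ≥ 9) = C(11,9)·0.50^9·0.50^2 + C(11,10)·0.50^10·0.50^1 + C(11,11)·0.50^11·0.50^0.
= 0.026855 + 0.005371 + 0.000488 = 0.0327.

P = 0.0327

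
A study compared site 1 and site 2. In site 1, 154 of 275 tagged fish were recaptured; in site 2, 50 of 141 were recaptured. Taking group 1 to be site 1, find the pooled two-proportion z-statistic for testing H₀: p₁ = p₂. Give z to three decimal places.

Sample proportions: p̂₁ = 154/275 = 0.56000 and p̂₂ = 50/141 = 0.35461.
Pooled p̂ = (154+50)/(275+141) = 204/416 = 0.49038.
Pooled SE = √[0.2499075·0.01072856] ≈ 0.051780.
z = 0.20539/0.051780 = 3.967.

z = 3.967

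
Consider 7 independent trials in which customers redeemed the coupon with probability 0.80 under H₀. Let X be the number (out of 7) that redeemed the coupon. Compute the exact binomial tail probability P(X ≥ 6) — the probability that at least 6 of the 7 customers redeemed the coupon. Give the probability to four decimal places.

X ~ Binomial(n=7, p=0.80).
P(X ≥ 6) = C(7,6)·0.80^6·0.20^1 + C(7,7)·0.80^7·0.20^0.
= 0.367002 + 0.209715 = 0.5767.

P = 0.5767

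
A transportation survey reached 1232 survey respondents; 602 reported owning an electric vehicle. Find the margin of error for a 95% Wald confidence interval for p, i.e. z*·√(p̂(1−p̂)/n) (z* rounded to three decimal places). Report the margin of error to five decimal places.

ME = 0.02791

With x = 602 successes in n = 1232, p̂ = 0.48864.
SE = √(p̂(1−p̂)/n) = √(0.249871/1232) = 0.014241.
The 95% critical value is z* = 1.960.
ME = 1.960·0.014241 = 0.02791.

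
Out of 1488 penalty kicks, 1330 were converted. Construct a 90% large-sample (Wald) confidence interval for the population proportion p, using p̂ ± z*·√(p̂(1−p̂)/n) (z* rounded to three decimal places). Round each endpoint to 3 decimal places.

With x = 1330 successes in n = 1488, p̂ = 0.89382.
Standard error of p̂: √(0.094908/1488) = √0.000063782 = 0.007986.
For 90% confidence, z* = 1.645.
Margin = 1.645·0.007986 = 0.01314.
CI: 0.89382 ± 0.01314 = (0.881, 0.907).

(0.881, 0.907)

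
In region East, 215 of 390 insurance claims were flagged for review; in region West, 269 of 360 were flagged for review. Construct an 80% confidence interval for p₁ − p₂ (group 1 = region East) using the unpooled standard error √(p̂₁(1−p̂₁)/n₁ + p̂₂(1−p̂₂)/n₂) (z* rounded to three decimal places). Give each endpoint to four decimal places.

(-0.2396, -0.1523)

p̂₁ = 0.55128, p̂₂ = 0.74722, so the observed difference is -0.19594.
SE = √(0.000634282 + 0.000524670) = √0.001158952 = 0.034043.
z* = 1.282 at the 80% level. Margin = 1.282·0.034043 = 0.04364.
CI: -0.19594 ± 0.04364 = (-0.2396, -0.1523).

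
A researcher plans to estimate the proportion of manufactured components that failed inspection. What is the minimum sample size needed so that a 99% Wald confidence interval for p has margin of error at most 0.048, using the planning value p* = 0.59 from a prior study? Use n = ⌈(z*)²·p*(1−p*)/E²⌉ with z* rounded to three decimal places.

n = 697

z* = 2.576 at the 99% level.
p*(1−p*) = 0.2419.
Required n before rounding: 6.635776 × 0.2419 / 0.048² = 696.699.
⌈696.699⌉ = 697.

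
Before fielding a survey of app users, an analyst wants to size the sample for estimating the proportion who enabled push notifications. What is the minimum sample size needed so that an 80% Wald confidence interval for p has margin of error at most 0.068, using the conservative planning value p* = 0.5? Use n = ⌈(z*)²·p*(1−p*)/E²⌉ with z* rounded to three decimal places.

n = 89

The 80% critical value is z* = 1.282.
p*(1−p*) = 0.2500.
(z*)²·p*(1−p*)/E² = 1.643524·0.2500/0.004624 = 88.858.
Rounding up, n = 89.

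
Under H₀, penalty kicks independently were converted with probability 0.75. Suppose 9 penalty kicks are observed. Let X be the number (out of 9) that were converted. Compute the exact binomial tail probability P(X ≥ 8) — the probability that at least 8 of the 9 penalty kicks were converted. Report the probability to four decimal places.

P = 0.3003

X is binomial with n = 9 and p = 0.75.
P(X ≥ 8) = C(9,8)·0.75^8·0.25^1 + C(9,9)·0.75^9·0.25^0.
= 0.225254 + 0.075085 = 0.3003.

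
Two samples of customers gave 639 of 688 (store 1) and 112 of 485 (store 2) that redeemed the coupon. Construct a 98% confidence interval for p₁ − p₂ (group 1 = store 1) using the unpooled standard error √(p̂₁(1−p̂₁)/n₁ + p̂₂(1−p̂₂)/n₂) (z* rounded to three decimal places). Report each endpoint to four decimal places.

(0.6478, 0.7479)

p̂₁ = 639/688 = 0.92878, p̂₂ = 112/485 = 0.23093; p̂₁ − p̂₂ = 0.69785.
Unpooled SE = √(p̂₁(1−p̂₁)/n₁ + p̂₂(1−p̂₂)/n₂) = √(0.000096146 + 0.000366186) = 0.021502.
The 98% critical value is z* = 2.326. Margin of error = 0.05001.
CI: 0.69785 ± 0.05001 = (0.6478, 0.7479).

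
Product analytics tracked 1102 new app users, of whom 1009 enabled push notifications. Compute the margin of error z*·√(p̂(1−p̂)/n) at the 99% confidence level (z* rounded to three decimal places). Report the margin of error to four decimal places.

ME = 0.0216

With x = 1009 successes in n = 1102, p̂ = 0.91561.
SE = √(p̂(1−p̂)/n) = √(0.077270/1102) = 0.008374.
z* = 2.576 at the 99% level.
So ME = 0.0216.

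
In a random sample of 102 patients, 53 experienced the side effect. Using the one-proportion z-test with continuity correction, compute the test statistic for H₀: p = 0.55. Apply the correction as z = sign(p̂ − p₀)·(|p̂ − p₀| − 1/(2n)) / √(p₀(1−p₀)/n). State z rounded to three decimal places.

z = -0.517

Sample proportion p̂ = 53/102 = 0.51961. p̂ − p₀ = -0.030392.
Continuity correction 1/(2n) = 1/204 = 0.004902.
Corrected numerator: |-0.030392| − 0.004902 = 0.025490.
SE₀ = √(0.55·0.45/102) = 0.049259.
z = (−)0.025490/0.049259 = -0.517.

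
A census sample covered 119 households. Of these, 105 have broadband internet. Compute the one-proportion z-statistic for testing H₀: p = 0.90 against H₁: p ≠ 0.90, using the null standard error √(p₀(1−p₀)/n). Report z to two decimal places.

z = -0.64

p̂ = 105/119 = 0.88235.
SE₀ = √(0.90·0.10/119) = 0.027501.
z = (0.88235 − 0.90)/0.027501 = -0.01765/0.027501 = -0.64.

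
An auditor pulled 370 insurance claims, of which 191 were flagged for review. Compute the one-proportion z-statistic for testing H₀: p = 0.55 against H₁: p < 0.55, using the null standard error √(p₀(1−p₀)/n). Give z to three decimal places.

With x = 191 successes in n = 370, p̂ = 0.51622.
Null standard error: √(0.55·0.45/370) = √0.000668919 = 0.025863.
z = (p̂ − p₀)/SE = (0.51622 − 0.55)/0.025863 = -1.306.

z = -1.306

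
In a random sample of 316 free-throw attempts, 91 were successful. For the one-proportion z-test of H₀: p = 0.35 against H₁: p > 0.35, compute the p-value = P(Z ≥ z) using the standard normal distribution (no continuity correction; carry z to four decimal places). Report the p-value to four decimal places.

p-value = 0.9896

The sample proportion is 91/316 = 0.28797.
SE₀ = √(0.35·0.65/316) = 0.026832.
Test statistic (full precision, shown to 4 dp): z = (91/316 − 0.35)/SE₀ ≈ -2.3116.
From the standard normal, P(Z ≥ z) = 0.9896.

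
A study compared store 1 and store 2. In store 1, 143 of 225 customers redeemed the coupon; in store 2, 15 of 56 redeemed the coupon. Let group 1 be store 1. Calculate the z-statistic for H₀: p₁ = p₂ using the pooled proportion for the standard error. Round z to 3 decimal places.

z = 4.963

Sample proportions: p̂₁ = 143/225 = 0.63556 and p̂₂ = 15/56 = 0.26786.
Pooling: p̂ = 158/281 = 0.56228.
Pooled SE = √[0.2461215·0.02230159] ≈ 0.074087.
z = (p̂₁ − p̂₂)/SE = (0.63556 − 0.26786)/0.074087 = 0.36770/0.074087 = 4.963.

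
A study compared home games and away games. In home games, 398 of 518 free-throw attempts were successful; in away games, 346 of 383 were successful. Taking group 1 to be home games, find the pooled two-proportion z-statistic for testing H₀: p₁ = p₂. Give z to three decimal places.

p̂₁ = 398/518 = 0.76834, p̂₂ = 346/383 = 0.90339.
Pooled p̂ = (398+346)/(518+383) = 744/901 = 0.82575.
Pooled SE = √[0.1438875·0.00454147] ≈ 0.025563.
z = -0.13505/0.025563 = -5.283.

z = -5.283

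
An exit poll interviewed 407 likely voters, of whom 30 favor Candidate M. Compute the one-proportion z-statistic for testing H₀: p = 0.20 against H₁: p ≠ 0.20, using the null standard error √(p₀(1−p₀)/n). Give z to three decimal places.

With x = 30 successes in n = 407, p̂ = 0.07371.
Under H₀, SE = √(p₀(1−p₀)/n) = √(0.20·0.80/407) = √0.000393120 = 0.019827.
z = (p̂ − p₀)/SE = (0.07371 − 0.20)/0.019827 = -6.370.

z = -6.370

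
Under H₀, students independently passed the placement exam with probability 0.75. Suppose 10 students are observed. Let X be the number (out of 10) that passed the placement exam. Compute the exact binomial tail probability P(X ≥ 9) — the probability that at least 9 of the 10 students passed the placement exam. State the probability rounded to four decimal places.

P = 0.2440

X ~ Binomial(n=10, p=0.75).
P(X ≥ 9) = C(10,9)·0.75^9·0.25^1 + C(10,10)·0.75^10·0.25^0.
= 0.187712 + 0.056314 = 0.2440.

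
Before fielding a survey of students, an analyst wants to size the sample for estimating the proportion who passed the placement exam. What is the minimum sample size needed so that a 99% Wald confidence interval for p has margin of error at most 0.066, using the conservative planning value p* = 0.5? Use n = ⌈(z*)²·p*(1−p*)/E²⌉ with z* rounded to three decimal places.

n = 381

The 99% critical value is z* = 2.576.
p*(1−p*) = 0.50·0.50 = 0.2500.
Required n before rounding: 6.635776 × 0.2500 / 0.066² = 380.841.
Rounding up, n = 381.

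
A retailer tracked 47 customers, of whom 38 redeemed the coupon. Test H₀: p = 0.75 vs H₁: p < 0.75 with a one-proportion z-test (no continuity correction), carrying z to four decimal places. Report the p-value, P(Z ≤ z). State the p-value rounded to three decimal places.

p-value = 0.823

p̂ = 38/47 = 0.80851.
Under H₀, SE = √(p₀(1−p₀)/n) = √(0.75·0.25/47) = √0.003989362 = 0.063161.
z = (p̂ − p₀)/SE = (38/47 − 0.75)/0.063161 ≈ 0.9264.
p-value = P(Z ≤ z) with z = 0.9264 → 0.823.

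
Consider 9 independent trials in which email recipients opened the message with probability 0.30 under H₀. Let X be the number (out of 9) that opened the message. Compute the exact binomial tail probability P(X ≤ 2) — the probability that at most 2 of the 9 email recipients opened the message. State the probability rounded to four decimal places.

P = 0.4628

X ~ Binomial(n=9, p=0.30).
P(X ≤ 2) = C(9,0)·0.30^0·0.70^9 + C(9,1)·0.30^1·0.70^8 + C(9,2)·0.30^2·0.70^7.
= 0.040354 + 0.155650 + 0.266828 = 0.4628.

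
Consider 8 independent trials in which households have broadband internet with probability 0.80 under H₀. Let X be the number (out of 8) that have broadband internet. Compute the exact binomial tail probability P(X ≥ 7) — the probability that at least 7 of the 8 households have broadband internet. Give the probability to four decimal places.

P = 0.5033

X ~ Binomial(n=8, p=0.80).
P(X ≥ 7) = C(8,7)·0.80^7·0.20^1 + C(8,8)·0.80^8·0.20^0.
= 0.335544 + 0.167772 = 0.5033.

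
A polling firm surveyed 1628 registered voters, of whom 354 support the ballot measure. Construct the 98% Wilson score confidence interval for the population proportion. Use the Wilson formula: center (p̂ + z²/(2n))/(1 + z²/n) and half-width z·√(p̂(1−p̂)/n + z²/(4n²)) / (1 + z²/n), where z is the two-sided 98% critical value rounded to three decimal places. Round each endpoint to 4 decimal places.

(0.1946, 0.2421)

Here p̂ = 354/1628 = 0.21744 and z = 2.326 (z² = 5.410276).
Denominator 1 + z²/n = 1 + 5.410276/1628 = 1.003323.
Adjusted center: (0.21744 + z²/(2n))/1.003323 = 0.21838.
Radicand: p̂(1−p̂)/n + z²/(4n²) = 0.000104522 + 0.000000510 = 0.000105032.
Half-width = z·√(radicand)/denom = 2.326·0.010249/1.003323 = 0.02376.
CI: 0.21838 ± 0.02376 = (0.1946, 0.2421).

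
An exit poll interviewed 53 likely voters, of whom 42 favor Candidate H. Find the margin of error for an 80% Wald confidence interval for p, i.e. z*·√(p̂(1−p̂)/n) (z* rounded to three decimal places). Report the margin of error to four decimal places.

p̂ = 42/53 = 0.79245.
SE(p̂) = √(0.79245·0.20755/53) = 0.055707.
The 80% critical value is z* = 1.282.
So ME = 0.0714.

ME = 0.0714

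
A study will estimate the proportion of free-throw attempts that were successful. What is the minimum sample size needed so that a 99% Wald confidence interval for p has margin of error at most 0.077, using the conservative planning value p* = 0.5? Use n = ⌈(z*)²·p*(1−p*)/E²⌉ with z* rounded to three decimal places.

n = 280

The 99% critical value is z* = 2.576.
p*(1−p*) = 0.2500.
Required n before rounding: 6.635776 × 0.2500 / 0.077² = 279.802.
⌈279.802⌉ = 280.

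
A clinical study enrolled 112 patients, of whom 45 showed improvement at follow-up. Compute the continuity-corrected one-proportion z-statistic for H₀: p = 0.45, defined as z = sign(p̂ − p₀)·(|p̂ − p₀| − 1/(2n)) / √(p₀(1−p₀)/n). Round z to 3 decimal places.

z = -0.931

p̂ = 45/112 = 0.40179. p̂ − p₀ = -0.048214.
Continuity correction 1/(2n) = 1/224 = 0.004464.
Corrected numerator: |-0.048214| − 0.004464 = 0.043750.
SE₀ = √(0.45·0.55/112) = 0.047009.
z = −0.043750/0.047009 = -0.931.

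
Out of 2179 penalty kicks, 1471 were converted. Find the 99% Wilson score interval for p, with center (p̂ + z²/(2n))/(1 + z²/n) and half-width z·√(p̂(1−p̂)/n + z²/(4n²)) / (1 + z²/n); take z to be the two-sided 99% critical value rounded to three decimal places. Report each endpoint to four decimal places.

(0.6487, 0.7004)

p̂ = 1471/2179 = 0.67508; z = 2.576, so z² = 6.635776.
1 + z²/n = 1.003045.
Center = (0.67508 + 0.001523)/1.003045 = 0.67455.
Radicand: p̂(1−p̂)/n + z²/(4n²) = 0.000100664 + 0.000000349 = 0.000101013.
Half-width = 2.576·√0.000101013/1.003045 = 0.02581.
Interval: 0.67455 ± 0.02581 → (0.6487, 0.7004).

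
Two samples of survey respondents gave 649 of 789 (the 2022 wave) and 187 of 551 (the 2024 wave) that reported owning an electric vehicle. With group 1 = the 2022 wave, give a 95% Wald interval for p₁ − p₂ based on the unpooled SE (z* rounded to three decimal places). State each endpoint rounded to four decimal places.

(0.4355, 0.5309)

p̂₁ = 0.82256, p̂₂ = 0.33938, so the observed difference is 0.48318.
Unpooled SE = √(p̂₁(1−p̂₁)/n₁ + p̂₂(1−p̂₂)/n₂) = √(0.000184987 + 0.000406900) = 0.024329.
z* = 1.960 at the 95% level. Margin = 1.960·0.024329 = 0.04768.
So the interval runs from 0.4355 to 0.5309.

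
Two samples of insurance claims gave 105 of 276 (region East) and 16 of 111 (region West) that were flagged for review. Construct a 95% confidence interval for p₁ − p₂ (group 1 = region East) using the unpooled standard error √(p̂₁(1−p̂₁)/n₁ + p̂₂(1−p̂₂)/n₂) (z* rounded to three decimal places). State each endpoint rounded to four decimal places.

(0.1494, 0.3232)

p̂₁ = 105/276 = 0.38043, p̂₂ = 16/111 = 0.14414; p̂₁ − p̂₂ = 0.23629.
Unpooled SE = √(p̂₁(1−p̂₁)/n₁ + p̂₂(1−p̂₂)/n₂) = √(0.000854001 + 0.001111411) = 0.044333.
For 95% confidence, z* = 1.960. Margin = 1.960·0.044333 = 0.08689.
Interval: 0.23629 ± 0.08689 → (0.1494, 0.3232).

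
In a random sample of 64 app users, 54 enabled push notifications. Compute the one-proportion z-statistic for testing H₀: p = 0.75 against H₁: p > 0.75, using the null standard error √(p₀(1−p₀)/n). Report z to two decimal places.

With x = 54 successes in n = 64, p̂ = 0.84375.
Null standard error: √(0.75·0.25/64) = √0.002929688 = 0.054127.
z = (0.84375 − 0.75)/0.054127 = 0.09375/0.054127 = 1.73.

z = 1.73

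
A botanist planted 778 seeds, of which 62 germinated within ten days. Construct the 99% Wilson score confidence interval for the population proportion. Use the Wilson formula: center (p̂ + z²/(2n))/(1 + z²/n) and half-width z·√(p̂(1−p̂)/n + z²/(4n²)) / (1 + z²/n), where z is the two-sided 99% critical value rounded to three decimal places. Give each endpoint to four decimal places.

p̂ = 62/778 = 0.07969; z = 2.576, so z² = 6.635776.
1 + z²/n = 1.008529.
Center = (0.07969 + 0.004265)/1.008529 = 0.08325.
Radicand: p̂(1−p̂)/n + z²/(4n²) = 0.000094268 + 0.000002741 = 0.000097009.
Half-width = 2.576·√0.000097009/1.008529 = 0.02516.
So the interval runs from 0.0581 to 0.1084.

(0.0581, 0.1084)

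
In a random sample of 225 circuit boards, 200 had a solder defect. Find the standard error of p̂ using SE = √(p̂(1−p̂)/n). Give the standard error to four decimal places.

The sample proportion is 200/225 = 0.88889.
p̂(1−p̂) = 0.88889·0.11111 = 0.098765.
SE = √(0.098765/225) = √0.000438956 = 0.0210.

SE = 0.0210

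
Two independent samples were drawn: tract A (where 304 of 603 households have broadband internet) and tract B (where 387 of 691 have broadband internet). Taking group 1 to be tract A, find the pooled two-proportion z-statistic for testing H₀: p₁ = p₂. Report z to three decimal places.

Sample proportions: p̂₁ = 304/603 = 0.50415 and p̂₂ = 387/691 = 0.56006.
Pooled p̂ = (304+387)/(603+691) = 691/1294 = 0.53400.
SE = √[p̂(1−p̂)(1/n₁+1/n₂)] = √[0.53400·0.46600·(1/603+1/691)] ≈ 0.027799.
z = -0.05591/0.027799 = -2.011.

z = -2.011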